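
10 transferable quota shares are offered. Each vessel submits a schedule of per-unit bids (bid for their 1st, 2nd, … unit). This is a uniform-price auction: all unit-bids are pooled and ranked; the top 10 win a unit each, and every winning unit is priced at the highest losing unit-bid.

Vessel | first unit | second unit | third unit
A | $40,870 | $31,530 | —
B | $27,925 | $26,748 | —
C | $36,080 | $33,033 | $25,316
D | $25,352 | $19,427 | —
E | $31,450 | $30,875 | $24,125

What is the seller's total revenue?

Total revenue: $241,250

All unit-bids, highest first — top 10: 40,870 (A-1), 36,080 (C-1), 33,033 (C-2), 31,530 (A-2), 31,450 (E-1), 30,875 (E-2), 27,925 (B-1), 26,748 (B-2), 25,352 (D-1), 25,316 (C-3)
Highest rejected unit-bid = $24,125.
Allocation: A 2, B 2, C 3, D 1, E 2. Every unit priced at $24,125.
Revenue = 10 × 24,125 = $241,250.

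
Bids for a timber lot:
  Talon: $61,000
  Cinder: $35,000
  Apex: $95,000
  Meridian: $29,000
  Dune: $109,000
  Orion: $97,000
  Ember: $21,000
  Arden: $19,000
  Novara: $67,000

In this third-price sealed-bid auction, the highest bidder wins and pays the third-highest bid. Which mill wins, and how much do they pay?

Dune pays $95,000

Rule: the highest bidder wins and pays the third-highest bid.
Bids ranked: 109,000 (Dune) > 97,000 (Orion) > 95,000 (Apex) > 67,000 (Novara) > 61,000 (Talon) > 35,000 (Cinder) > …
Dune wins; payment is bid #3 in the ranking = $95,000.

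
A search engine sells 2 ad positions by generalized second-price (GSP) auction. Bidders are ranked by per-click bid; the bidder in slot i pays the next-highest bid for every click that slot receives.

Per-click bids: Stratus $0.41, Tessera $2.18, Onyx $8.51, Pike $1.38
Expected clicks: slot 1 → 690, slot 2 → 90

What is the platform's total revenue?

Total revenue: $1628.40

Ranked by bid: $8.51 (Onyx) > $2.18 (Tessera) > $1.38 (Pike) > …
Slot 1: Onyx pays $2.18 × 690 = $1504.20
Slot 2: Tessera pays $1.38 × 90 = $124.20
Total = $1628.40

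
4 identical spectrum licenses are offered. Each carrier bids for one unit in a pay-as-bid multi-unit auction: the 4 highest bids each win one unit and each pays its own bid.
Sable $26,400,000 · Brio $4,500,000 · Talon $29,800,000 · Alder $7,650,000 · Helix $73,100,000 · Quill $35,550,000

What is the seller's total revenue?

Bids ranked high→low: 73,100,000 (Helix), 35,550,000 (Quill), 29,800,000 (Talon), 26,400,000 (Sable), 7,650,000 (Alder), 4,500,000 (Brio)
Winners (4 units): Helix, Quill, Talon, Sable.
Total revenue = 73,100,000 + 35,550,000 + 29,800,000 + 26,400,000 = $164,850,000.

Total revenue: $164,850,000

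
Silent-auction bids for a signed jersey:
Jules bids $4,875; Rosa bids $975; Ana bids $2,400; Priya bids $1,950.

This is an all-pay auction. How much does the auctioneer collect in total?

Rule: the highest bidder wins the item, but every bidder pays their own bid.
Bids ranked: 4,875 (Jules) > 2,400 (Ana) > 1,950 (Priya) > 975 (Rosa)
Jules wins with the top bid; all bids are sunk regardless.
Every bidder forfeits their bid regardless of winning.
Revenue = 4,875 + 975 + 2,400 + 1,950 = $10,200.

Total revenue: $10,200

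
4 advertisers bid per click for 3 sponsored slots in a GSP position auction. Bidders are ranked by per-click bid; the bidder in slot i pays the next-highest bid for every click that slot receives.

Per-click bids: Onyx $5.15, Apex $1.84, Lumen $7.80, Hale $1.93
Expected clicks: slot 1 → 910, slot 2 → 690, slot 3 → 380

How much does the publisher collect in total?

Total revenue: $6717.40

Sorting advertisers: $7.80 (Lumen) > $5.15 (Onyx) > $1.93 (Hale) > $1.84 (Apex)
Slot 1: Lumen pays $5.15 × 910 = $4686.50
Slot 2: Onyx pays $1.93 × 690 = $1331.70
Slot 3: Hale pays $1.84 × 380 = $699.20
Total = $6717.40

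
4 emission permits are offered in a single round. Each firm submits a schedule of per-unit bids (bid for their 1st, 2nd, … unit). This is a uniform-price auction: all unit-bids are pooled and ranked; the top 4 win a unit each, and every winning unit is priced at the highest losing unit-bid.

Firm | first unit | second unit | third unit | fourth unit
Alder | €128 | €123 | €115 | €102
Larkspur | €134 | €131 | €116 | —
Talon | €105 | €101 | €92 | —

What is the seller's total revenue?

Total revenue: €464

All unit-bids, highest first — top 4: 134 (Larkspur-1), 131 (Larkspur-2), 128 (Alder-1), 123 (Alder-2)
The (k+1)-th unit-bid is €116.
Allocation: Alder 2, Larkspur 2. Every unit priced at €116.
Revenue = 4 × 116 = €464.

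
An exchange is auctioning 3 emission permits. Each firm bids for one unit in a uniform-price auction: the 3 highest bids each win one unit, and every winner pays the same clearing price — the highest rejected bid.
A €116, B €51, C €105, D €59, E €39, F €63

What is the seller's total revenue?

Total revenue: €177

Ordering the bids: 116 (A), 105 (C), 63 (F), 59 (D), 51 (B), …
The 3 highest are A, C, F.
First losing bid is D's €59, which sets the uniform price.
Total revenue = 3 × €59 = €177.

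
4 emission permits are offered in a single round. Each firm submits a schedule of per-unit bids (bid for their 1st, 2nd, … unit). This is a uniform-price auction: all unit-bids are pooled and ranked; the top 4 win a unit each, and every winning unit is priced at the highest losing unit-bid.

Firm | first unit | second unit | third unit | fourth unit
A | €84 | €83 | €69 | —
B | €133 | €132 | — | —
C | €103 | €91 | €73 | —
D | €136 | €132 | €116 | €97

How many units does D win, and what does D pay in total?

D: 2 units, pays €232

Merging the schedules and taking the best 4: 136 (D-1), 133 (B-1), 132 (B-2), 132 (D-2)
The (k+1)-th unit-bid is €116.
D wins 2 unit(s) at €116 each.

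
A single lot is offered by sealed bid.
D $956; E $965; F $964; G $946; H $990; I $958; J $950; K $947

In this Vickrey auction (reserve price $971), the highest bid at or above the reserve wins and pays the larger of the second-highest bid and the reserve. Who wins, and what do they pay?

Vickrey auction (reserve price $971): the highest bid at or above the reserve wins and pays the larger of the second-highest bid and the reserve.
Sorting bids: 990 (H) > 965 (E) > 964 (F) > 958 (I) > 956 (D) > 950 (J) > …
Highest eligible bid: H at $990.
Second-highest bid $965 is below the reserve $971, so the reserve binds → payment $971.

H pays $971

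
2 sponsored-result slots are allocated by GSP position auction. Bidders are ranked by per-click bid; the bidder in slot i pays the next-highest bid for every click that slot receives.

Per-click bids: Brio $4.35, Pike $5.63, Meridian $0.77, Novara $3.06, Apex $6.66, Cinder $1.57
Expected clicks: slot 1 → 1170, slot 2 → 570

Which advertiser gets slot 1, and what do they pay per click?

Ranked by bid: $6.66 (Apex) > $5.63 (Pike) > $4.35 (Brio) > …
Slot 1 goes to the first-ranked bidder, Apex, who pays the next bid down: $5.63/click.

Apex; $5.63 per click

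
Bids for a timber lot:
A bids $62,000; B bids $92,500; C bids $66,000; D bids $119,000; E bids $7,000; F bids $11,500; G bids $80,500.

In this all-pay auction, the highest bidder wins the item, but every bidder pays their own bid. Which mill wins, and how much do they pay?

Sorting bids: 119,000 (D) > 92,500 (B) > 80,500 (G) > 66,000 (C) > 62,000 (A) > 11,500 (F) > …
D is highest and takes the item; every bidder forfeits their bid.

D pays $119,000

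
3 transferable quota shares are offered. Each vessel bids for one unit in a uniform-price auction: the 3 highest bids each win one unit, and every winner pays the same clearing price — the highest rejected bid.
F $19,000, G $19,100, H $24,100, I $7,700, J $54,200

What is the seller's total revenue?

Ordering the bids: 54,200 (J), 24,100 (H), 19,100 (G), 19,000 (F), 7,700 (I)
The 3 highest are J, H, G.
Clearing price = highest rejected bid = $19,000.
Total revenue = 3 × $19,000 = $57,000.

Total revenue: $57,000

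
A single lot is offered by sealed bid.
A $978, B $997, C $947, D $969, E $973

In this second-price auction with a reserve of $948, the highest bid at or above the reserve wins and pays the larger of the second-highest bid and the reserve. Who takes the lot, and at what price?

B pays $978

Rule: the highest bid at or above the reserve wins and pays the larger of the second-highest bid and the reserve.
Sorting bids: 997 (B) > 978 (A) > 973 (E) > 969 (D) > 947 (C)
Highest eligible bid: B at $997.
max(second-highest $978, reserve $948) = $978; the reserve does not bind.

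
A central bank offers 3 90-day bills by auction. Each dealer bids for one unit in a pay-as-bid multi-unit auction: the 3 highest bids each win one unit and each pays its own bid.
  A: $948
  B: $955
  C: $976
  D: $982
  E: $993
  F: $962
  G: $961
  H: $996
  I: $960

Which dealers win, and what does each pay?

Sorting: 996 (H), 993 (E), 982 (D), 976 (C), 962 (F), …
Top 3: H, E, D.
Each winner pays its own bid: H $996, E $993, D $982.

H $996, E $993, D $982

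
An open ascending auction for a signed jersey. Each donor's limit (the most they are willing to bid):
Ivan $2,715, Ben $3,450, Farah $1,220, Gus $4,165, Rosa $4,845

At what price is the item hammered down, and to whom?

Open ascending-bid auction: the price rises until one bidder remains; the winner pays the price at which the last rival dropped out.
Limits in order: 4,845 (Rosa) > 4,165 (Gus) > 3,450 (Ben) > 2,715 (Ivan) > 1,220 (Farah)
Gus is the last rival to drop out, at $4,165; Rosa remains and wins at that price.

Rosa wins at $4,165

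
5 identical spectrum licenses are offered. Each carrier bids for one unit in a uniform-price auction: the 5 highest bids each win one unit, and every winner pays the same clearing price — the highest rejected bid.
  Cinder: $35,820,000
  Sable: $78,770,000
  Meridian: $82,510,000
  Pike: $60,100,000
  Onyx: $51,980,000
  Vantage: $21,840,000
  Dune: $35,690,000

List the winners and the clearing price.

Bids ranked high→low: 82,510,000 (Meridian), 78,770,000 (Sable), 60,100,000 (Pike), 51,980,000 (Onyx), 35,820,000 (Cinder), 35,690,000 (Dune), 21,840,000 (Vantage)
Top 5: Meridian, Sable, Pike, Onyx, Cinder.
First losing bid is Dune's $35,690,000, which sets the uniform price.

Meridian, Sable, Pike, Onyx, Cinder; each pays $35,690,000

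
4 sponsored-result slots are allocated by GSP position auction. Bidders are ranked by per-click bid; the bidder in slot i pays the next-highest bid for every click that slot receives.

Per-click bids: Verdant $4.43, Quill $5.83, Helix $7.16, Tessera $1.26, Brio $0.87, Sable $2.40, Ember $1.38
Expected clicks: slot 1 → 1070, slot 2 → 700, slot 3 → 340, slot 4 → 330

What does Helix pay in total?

Helix pays $6238.10

Per-click bids in order: $7.16 (Helix) > $5.83 (Quill) > $4.43 (Verdant) > $2.40 (Sable) > $1.38 (Ember) > …
Helix holds slot 1 → pays next bid $5.83 × 1070 clicks = $6238.10.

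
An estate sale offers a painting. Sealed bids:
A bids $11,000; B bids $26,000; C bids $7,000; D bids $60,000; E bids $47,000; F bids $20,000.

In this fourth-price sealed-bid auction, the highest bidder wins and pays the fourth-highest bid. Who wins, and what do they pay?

Bids ranked: 60,000 (D) > 47,000 (E) > 26,000 (B) > 20,000 (F) > 11,000 (A) > 7,000 (C)
D wins; payment is bid #4 in the ranking = $20,000.

D pays $20,000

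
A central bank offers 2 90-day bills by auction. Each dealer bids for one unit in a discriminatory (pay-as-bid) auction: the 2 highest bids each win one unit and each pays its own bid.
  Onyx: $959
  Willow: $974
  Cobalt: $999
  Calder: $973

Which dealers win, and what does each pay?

Ordering the bids: 999 (Cobalt), 974 (Willow), 973 (Calder), 959 (Onyx)
The 2 highest are Cobalt, Willow.
Each winner pays its own bid: Cobalt $999, Willow $974.

Cobalt $999, Willow $974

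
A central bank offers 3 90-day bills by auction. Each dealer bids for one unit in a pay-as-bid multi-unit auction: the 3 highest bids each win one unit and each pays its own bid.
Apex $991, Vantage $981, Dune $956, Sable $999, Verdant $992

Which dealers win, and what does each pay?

Sorting: 999 (Sable), 992 (Verdant), 991 (Apex), 981 (Vantage), 956 (Dune)
Top 3: Sable, Verdant, Apex.
Each winner pays its own bid: Sable $999, Verdant $992, Apex $991.

Sable $999, Verdant $992, Apex $991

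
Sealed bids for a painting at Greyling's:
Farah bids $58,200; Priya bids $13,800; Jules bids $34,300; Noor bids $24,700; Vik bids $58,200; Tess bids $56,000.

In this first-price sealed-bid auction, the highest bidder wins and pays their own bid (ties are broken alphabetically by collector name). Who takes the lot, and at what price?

Farah pays $58,200

First-price sealed-bid auction: the highest bidder wins and pays their own bid.
Bids in order: 58,200 (Farah) > 58,200 (Vik) > 56,000 (Tess) > 34,300 (Jules) > 24,700 (Noor) > 13,800 (Priya)
Tie at $58,200 → Farah wins by tie-break.
First-price: Farah pays what they bid, $58,200.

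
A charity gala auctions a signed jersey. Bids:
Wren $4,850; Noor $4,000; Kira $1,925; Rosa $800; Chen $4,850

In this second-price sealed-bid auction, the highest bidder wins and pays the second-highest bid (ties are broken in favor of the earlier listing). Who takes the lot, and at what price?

Wren pays $4,850

Sorting bids: 4,850 (Wren) > 4,850 (Chen) > 4,000 (Noor) > 1,925 (Kira) > 800 (Rosa)
Tie at $4,850 → Wren wins by tie-break.
Second-price: Wren pays Chen's bid of $4,850.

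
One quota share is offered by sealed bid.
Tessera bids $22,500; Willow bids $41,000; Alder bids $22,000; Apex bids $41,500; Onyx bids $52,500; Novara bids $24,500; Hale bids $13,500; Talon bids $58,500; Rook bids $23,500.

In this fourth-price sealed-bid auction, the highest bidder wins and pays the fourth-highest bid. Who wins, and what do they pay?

Sorting bids: 58,500 (Talon) > 52,500 (Onyx) > 41,500 (Apex) > 41,000 (Willow) > 24,500 (Novara) > 23,500 (Rook) > …
Talon is highest; pays the fourth-highest bid, $41,000.

Talon pays $41,000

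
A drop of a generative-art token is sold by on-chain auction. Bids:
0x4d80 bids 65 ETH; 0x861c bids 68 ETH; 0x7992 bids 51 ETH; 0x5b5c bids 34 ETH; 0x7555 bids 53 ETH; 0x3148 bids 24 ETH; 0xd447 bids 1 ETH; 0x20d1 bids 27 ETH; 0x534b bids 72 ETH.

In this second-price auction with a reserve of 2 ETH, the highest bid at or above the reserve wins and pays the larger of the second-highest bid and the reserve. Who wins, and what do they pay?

0x534b pays 68 ETH

Second-price auction with a reserve of 2 ETH: the highest bid at or above the reserve wins and pays the larger of the second-highest bid and the reserve.
Sorting bids: 72 (0x534b) > 68 (0x861c) > 65 (0x4d80) > 53 (0x7555) > 51 (0x7992) > 34 (0x5b5c) > …
0x534b has the top bid at or above the reserve (72 ETH).
Second-highest bid 68 ETH exceeds the reserve 2 ETH → payment 68 ETH.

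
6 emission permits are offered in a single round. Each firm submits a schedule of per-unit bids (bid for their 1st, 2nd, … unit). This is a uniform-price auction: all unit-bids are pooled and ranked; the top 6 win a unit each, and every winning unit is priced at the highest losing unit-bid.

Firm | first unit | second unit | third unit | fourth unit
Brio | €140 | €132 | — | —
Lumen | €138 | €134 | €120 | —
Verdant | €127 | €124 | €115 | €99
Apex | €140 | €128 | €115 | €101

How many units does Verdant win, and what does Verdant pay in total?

Verdant: 0 units, pays €0

Pooled unit-bids ranked (top 6): 140 (Brio-1), 140 (Apex-1), 138 (Lumen-1), 134 (Lumen-2), 132 (Brio-2), 128 (Apex-2)
First bid not allocated: €127.
Verdant wins 0 unit(s) at €127 each.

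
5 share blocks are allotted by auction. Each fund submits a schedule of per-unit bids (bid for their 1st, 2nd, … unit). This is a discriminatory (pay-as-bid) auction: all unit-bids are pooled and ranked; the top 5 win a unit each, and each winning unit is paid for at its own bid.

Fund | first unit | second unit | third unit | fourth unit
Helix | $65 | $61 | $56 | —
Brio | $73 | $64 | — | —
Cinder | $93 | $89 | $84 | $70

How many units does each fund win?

Brio 1, Cinder 4

All unit-bids, highest first — top 5: 93 (Cinder-1), 89 (Cinder-2), 84 (Cinder-3), 73 (Brio-1), 70 (Cinder-4)
Next rejected bid: $65 (not a price — pay-as-bid).
Allocation: Brio 1, Cinder 4.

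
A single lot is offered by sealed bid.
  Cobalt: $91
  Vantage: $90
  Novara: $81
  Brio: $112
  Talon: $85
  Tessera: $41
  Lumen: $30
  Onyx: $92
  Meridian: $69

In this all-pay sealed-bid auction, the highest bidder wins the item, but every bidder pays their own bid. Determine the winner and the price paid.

Brio pays $112

Bids in order: 112 (Brio) > 92 (Onyx) > 91 (Cobalt) > 90 (Vantage) > 85 (Talon) > 81 (Novara) > …
Brio is highest and takes the item; every bidder forfeits their bid.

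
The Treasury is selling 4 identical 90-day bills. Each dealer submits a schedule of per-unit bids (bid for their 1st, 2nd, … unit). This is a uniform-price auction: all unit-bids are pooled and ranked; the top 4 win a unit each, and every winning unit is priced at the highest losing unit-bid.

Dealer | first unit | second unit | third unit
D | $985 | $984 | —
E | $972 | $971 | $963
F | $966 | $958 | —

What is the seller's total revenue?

Pooled unit-bids ranked (top 4): 985 (D-1), 984 (D-2), 972 (E-1), 971 (E-2)
Highest rejected unit-bid = $966.
Allocation: D 2, E 2. Every unit priced at $966.
Revenue = 4 × 966 = $3,864.

Total revenue: $3,864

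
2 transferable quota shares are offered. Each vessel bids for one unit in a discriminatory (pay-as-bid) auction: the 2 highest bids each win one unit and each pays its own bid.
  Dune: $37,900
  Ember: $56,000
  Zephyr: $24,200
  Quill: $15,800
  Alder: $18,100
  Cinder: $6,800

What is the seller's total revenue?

Sorting: 56,000 (Ember), 37,900 (Dune), 24,200 (Zephyr), 18,100 (Alder), …
Top 2: Ember, Dune.
Total revenue = 56,000 + 37,900 = $93,900.

Total revenue: $93,900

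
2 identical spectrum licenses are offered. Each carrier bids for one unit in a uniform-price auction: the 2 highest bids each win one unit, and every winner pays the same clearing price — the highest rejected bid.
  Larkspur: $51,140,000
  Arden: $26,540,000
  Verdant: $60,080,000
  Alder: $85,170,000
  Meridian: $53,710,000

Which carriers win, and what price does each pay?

Ordering the bids: 85,170,000 (Alder), 60,080,000 (Verdant), 53,710,000 (Meridian), 51,140,000 (Larkspur), …
The 2 highest are Alder, Verdant.
Highest unsuccessful bid: $53,710,000 → clearing price.

Alder, Verdant; each pays $53,710,000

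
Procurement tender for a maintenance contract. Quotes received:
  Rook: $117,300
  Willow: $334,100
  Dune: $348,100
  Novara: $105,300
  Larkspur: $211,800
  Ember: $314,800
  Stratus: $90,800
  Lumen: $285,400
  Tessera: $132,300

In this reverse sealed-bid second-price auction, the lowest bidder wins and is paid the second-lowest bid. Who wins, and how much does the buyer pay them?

Bids in order: 90,800 (Stratus) < 105,300 (Novara) < 117,300 (Rook) < 132,300 (Tessera) < 211,800 (Larkspur) < 285,400 (Lumen) < …
Stratus wins with the lowest bid; price is set by the runner-up at $105,300.

Stratus is paid $105,300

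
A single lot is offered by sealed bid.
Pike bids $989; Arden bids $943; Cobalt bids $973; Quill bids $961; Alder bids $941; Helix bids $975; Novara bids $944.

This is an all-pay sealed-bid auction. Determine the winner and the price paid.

Pike pays $989

Bids ranked: 989 (Pike) > 975 (Helix) > 973 (Cobalt) > 961 (Quill) > 944 (Novara) > 943 (Arden) > …
Pike wins with the top bid; all bids are sunk regardless.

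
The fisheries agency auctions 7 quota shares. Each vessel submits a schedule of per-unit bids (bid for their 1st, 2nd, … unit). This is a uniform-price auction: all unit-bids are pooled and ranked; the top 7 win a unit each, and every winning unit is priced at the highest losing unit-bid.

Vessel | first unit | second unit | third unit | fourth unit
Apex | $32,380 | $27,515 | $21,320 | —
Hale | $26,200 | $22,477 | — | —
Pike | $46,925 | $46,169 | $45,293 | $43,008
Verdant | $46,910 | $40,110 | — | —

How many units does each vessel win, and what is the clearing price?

All unit-bids, highest first — top 7: 46,925 (Pike-1), 46,910 (Verdant-1), 46,169 (Pike-2), 45,293 (Pike-3), 43,008 (Pike-4), 40,110 (Verdant-2), 32,380 (Apex-1)
Highest rejected unit-bid = $27,515.
Allocation: Apex 1, Pike 4, Verdant 2.

Apex 1, Pike 4, Verdant 2; clearing price $27,515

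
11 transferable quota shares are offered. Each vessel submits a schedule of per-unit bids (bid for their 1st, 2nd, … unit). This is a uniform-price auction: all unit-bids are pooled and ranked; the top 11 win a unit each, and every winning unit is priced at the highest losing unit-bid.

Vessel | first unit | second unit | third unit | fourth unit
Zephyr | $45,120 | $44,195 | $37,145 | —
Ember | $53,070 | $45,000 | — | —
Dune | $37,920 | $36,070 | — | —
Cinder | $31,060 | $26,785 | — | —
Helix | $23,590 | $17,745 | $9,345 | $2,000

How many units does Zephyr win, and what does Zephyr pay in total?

Pooled unit-bids ranked (top 11): 53,070 (Ember-1), 45,120 (Zephyr-1), 45,000 (Ember-2), 44,195 (Zephyr-2), 37,920 (Dune-1), 37,145 (Zephyr-3), 36,070 (Dune-2), 31,060 (Cinder-1), 26,785 (Cinder-2), 23,590 (Helix-1), 17,745 (Helix-2)
The (k+1)-th unit-bid is $9,345.
Zephyr wins 3 unit(s) at $9,345 each.

Zephyr: 3 units, pays $28,035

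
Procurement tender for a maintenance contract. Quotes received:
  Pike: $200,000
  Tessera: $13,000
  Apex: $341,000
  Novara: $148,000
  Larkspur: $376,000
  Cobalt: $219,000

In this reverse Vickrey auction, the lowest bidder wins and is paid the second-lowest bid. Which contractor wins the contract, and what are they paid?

Tessera is paid $148,000

Rule: the lowest bidder wins and is paid the second-lowest bid.
Bids in order: 13,000 (Tessera) < 148,000 (Novara) < 200,000 (Pike) < 219,000 (Cobalt) < 341,000 (Apex) < 376,000 (Larkspur)
Tessera wins with the lowest bid; price is set by the runner-up at $148,000.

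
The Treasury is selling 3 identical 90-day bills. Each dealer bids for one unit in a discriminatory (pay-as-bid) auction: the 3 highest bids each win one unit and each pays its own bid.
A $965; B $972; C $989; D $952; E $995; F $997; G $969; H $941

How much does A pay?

Ordering the bids: 997 (F), 995 (E), 989 (C), 972 (B), 969 (G), …
The 3 highest are F, E, C.
A does not win → $0.

A pays $0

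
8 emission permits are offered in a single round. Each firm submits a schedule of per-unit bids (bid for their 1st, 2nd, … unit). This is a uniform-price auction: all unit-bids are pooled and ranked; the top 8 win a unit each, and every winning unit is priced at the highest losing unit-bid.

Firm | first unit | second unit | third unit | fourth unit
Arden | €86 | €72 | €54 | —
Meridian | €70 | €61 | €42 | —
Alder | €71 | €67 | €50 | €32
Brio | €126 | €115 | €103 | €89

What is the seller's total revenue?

All unit-bids, highest first — top 8: 126 (Brio-1), 115 (Brio-2), 103 (Brio-3), 89 (Brio-4), 86 (Arden-1), 72 (Arden-2), 71 (Alder-1), 70 (Meridian-1)
First bid not allocated: €67.
Allocation: Alder 1, Arden 2, Brio 4, Meridian 1. Every unit priced at €67.
Revenue = 8 × 67 = €536.

Total revenue: €536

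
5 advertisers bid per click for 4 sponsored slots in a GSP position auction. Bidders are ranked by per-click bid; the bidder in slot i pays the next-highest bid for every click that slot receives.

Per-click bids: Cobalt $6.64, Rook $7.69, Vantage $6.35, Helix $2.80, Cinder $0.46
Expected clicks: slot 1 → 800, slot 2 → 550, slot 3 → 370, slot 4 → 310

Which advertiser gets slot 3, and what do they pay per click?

Sorting advertisers: $7.69 (Rook) > $6.64 (Cobalt) > $6.35 (Vantage) > $2.80 (Helix) > $0.46 (Cinder)
Slot 3 goes to the third-ranked bidder, Vantage, who pays the next bid down: $2.80/click.

Vantage; $2.80 per click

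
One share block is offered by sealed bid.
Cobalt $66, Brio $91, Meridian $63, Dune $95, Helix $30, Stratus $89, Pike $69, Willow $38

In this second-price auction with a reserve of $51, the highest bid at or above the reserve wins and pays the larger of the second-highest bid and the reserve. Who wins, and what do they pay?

Second-price auction with a reserve of $51: the highest bid at or above the reserve wins and pays the larger of the second-highest bid and the reserve.
Bids ranked: 95 (Dune) > 91 (Brio) > 89 (Stratus) > 69 (Pike) > 66 (Cobalt) > 63 (Meridian) > …
Highest eligible bid: Dune at $95.
max(second-highest $91, reserve $51) = $91; the reserve does not bind.

Dune pays $91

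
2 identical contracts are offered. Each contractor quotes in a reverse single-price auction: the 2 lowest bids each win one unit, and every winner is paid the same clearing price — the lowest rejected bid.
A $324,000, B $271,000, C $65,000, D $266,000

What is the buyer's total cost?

Total cost: $542,000

Ordering the bids: 65,000 (C), 266,000 (D), 271,000 (B), 324,000 (A)
Winners (2 units): C, D.
First losing bid is B's $271,000, which sets the uniform price.
Total cost = 2 × $271,000 = $542,000.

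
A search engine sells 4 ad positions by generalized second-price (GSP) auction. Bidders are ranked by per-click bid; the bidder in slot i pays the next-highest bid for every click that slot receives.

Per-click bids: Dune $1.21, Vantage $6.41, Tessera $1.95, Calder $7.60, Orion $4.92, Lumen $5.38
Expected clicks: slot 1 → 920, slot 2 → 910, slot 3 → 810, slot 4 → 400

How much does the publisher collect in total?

Total revenue: $15558.20

Sorting advertisers: $7.60 (Calder) > $6.41 (Vantage) > $5.38 (Lumen) > $4.92 (Orion) > $1.95 (Tessera) > …
Slot 1: Calder pays $6.41 × 920 = $5897.20
Slot 2: Vantage pays $5.38 × 910 = $4895.80
Slot 3: Lumen pays $4.92 × 810 = $3985.20
Slot 4: Orion pays $1.95 × 400 = $780.00
Total = $15558.20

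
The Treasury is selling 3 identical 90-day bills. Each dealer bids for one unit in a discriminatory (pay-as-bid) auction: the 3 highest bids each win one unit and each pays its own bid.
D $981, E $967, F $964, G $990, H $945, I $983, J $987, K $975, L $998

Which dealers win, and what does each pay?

Bids ranked high→low: 998 (L), 990 (G), 987 (J), 983 (I), 981 (D), …
The 3 highest are L, G, J.
Each winner pays its own bid: L $998, G $990, J $987.

L $998, G $990, J $987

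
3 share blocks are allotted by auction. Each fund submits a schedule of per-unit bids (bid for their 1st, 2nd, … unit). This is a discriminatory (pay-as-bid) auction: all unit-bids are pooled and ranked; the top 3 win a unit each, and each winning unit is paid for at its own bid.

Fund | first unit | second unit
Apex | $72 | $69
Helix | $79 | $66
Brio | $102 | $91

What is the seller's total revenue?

Total revenue: $272

Merging the schedules and taking the best 3: 102 (Brio-1), 91 (Brio-2), 79 (Helix-1)
Next rejected bid: $72 (not a price — pay-as-bid).
Each winning unit pays its own bid.
Revenue = 102 + 91 + 79 = $272.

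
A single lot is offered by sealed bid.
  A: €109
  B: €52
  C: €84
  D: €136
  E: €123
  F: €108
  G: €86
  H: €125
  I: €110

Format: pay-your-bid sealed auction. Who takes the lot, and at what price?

Sorting bids: 136 (D) > 125 (H) > 123 (E) > 110 (I) > 109 (A) > 108 (F) > …
First-price: D pays what they bid, €136.

D pays €136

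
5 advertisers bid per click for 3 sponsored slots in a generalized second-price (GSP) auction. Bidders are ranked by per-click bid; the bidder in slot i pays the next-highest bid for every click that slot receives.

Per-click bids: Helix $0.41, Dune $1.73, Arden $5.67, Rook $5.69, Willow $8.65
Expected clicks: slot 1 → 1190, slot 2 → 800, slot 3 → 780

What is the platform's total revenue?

Total revenue: $12656.50

Ranked by bid: $8.65 (Willow) > $5.69 (Rook) > $5.67 (Arden) > $1.73 (Dune) > …
Slot 1: Willow pays $5.69 × 1190 = $6771.10
Slot 2: Rook pays $5.67 × 800 = $4536.00
Slot 3: Arden pays $1.73 × 780 = $1349.40
Total = $12656.50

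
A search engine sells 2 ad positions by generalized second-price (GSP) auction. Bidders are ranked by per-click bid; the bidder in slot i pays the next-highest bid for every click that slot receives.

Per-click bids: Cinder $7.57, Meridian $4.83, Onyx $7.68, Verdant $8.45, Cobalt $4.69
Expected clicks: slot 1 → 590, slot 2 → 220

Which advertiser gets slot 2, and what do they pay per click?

Onyx; $7.57 per click

Ranked by bid: $8.45 (Verdant) > $7.68 (Onyx) > $7.57 (Cinder) > …
Slot 2 goes to the second-ranked bidder, Onyx, who pays the next bid down: $7.57/click.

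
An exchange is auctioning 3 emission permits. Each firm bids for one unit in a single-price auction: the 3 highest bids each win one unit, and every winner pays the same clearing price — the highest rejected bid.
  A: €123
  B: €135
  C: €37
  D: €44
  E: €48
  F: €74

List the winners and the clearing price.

Sorting: 135 (B), 123 (A), 74 (F), 48 (E), 44 (D), …
The 3 highest are B, A, F.
First losing bid is E's €48, which sets the uniform price.

B, A, F; each pays €48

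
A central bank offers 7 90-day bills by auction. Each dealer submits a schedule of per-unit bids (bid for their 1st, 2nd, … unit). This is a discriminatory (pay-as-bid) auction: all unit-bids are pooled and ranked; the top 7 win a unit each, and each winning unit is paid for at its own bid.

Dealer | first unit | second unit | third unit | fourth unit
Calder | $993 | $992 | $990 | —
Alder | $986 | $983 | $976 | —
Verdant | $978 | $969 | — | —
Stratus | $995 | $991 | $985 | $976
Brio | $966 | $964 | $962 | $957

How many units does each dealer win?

All unit-bids, highest first — top 7: 995 (Stratus-1), 993 (Calder-1), 992 (Calder-2), 991 (Stratus-2), 990 (Calder-3), 986 (Alder-1), 985 (Stratus-3)
Next rejected bid: $983 (not a price — pay-as-bid).
Allocation: Alder 1, Calder 3, Stratus 3.

Alder 1, Calder 3, Stratus 3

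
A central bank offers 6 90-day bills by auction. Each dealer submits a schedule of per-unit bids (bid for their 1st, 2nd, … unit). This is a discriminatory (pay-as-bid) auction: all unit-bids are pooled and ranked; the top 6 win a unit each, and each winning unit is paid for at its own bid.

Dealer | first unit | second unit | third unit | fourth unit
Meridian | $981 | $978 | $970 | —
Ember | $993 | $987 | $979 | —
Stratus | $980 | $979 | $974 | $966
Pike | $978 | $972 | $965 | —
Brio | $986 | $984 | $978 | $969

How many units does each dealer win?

Pooled unit-bids ranked (top 6): 993 (Ember-1), 987 (Ember-2), 986 (Brio-1), 984 (Brio-2), 981 (Meridian-1), 980 (Stratus-1)
Next rejected bid: $979 (not a price — pay-as-bid).
Allocation: Brio 2, Ember 2, Meridian 1, Stratus 1.

Brio 2, Ember 2, Meridian 1, Stratus 1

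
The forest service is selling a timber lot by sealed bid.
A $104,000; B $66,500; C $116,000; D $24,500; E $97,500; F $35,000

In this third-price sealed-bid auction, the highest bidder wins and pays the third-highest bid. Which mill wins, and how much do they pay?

Bids in order: 116,000 (C) > 104,000 (A) > 97,500 (E) > 66,500 (B) > 35,000 (F) > 24,500 (D)
C is highest; pays the third-highest bid, $97,500.

C pays $97,500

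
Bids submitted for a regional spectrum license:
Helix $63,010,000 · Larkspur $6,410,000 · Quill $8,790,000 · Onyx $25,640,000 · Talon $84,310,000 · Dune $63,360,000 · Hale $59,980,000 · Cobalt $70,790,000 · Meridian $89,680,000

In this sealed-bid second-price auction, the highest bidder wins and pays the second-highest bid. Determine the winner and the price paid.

Meridian pays $84,310,000

Rule: the highest bidder wins and pays the second-highest bid.
Sorting bids: 89,680,000 (Meridian) > 84,310,000 (Talon) > 70,790,000 (Cobalt) > 63,360,000 (Dune) > 63,010,000 (Helix) > 59,980,000 (Hale) > …
Second-price: Meridian pays Talon's bid of $84,310,000.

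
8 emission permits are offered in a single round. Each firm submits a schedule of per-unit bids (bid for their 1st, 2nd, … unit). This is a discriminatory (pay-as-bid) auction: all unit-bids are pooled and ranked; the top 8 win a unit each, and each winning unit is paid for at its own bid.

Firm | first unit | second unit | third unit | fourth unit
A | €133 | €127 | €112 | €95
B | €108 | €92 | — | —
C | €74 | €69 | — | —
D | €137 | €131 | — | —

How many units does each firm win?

Merging the schedules and taking the best 8: 137 (D-1), 133 (A-1), 131 (D-2), 127 (A-2), 112 (A-3), 108 (B-1), 95 (A-4), 92 (B-2)
Next rejected bid: €74 (not a price — pay-as-bid).
Allocation: A 4, B 2, D 2.

A 4, B 2, D 2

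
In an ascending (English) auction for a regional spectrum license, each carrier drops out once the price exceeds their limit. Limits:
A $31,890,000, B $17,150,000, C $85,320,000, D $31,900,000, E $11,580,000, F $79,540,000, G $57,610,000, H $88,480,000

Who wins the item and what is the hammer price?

Rule: the price rises until one bidder remains; the winner pays the price at which the last rival dropped out.
Sorting limits: 88,480,000 (H) > 85,320,000 (C) > 79,540,000 (F) > 57,610,000 (G) > 31,900,000 (D) > 31,890,000 (A) > …
C is the last rival to drop out, at $85,320,000; H remains and wins at that price.

H wins at $85,320,000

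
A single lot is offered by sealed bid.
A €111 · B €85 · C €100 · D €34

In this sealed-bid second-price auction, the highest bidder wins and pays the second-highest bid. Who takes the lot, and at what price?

Bids in order: 111 (A) > 100 (C) > 85 (B) > 34 (D)
Second-price: A pays C's bid of €100.

A pays €100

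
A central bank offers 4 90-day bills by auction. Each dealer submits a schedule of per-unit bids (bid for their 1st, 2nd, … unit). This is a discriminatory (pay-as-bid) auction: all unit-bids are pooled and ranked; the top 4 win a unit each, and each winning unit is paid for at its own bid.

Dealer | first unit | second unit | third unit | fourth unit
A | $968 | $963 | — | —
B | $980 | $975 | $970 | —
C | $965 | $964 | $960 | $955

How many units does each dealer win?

A 1, B 3

Merging the schedules and taking the best 4: 980 (B-1), 975 (B-2), 970 (B-3), 968 (A-1)
Next rejected bid: $965 (not a price — pay-as-bid).
Allocation: A 1, B 3.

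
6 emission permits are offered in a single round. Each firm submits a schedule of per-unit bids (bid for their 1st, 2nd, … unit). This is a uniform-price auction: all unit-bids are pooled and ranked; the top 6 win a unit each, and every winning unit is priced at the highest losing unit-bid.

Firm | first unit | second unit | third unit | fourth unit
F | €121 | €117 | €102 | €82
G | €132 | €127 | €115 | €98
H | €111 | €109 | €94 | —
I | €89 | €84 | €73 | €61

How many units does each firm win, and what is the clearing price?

F 2, G 3, H 1; clearing price €109

Merging the schedules and taking the best 6: 132 (G-1), 127 (G-2), 121 (F-1), 117 (F-2), 115 (G-3), 111 (H-1)
The (k+1)-th unit-bid is €109.
Allocation: F 2, G 3, H 1.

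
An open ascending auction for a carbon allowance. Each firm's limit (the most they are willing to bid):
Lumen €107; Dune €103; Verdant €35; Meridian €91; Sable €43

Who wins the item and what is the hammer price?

Sorting limits: 107 (Lumen) > 103 (Dune) > 91 (Meridian) > 43 (Sable) > 35 (Verdant)
Once the price passes €103, only Lumen is left; the hammer falls at Dune's limit of €103.

Lumen wins at €103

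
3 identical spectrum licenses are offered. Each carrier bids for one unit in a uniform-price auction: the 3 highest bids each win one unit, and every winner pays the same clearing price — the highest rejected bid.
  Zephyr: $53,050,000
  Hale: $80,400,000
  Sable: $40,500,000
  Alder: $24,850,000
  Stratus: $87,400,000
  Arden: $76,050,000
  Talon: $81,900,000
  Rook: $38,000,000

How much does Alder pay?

Alder pays $0

Ordering the bids: 87,400,000 (Stratus), 81,900,000 (Talon), 80,400,000 (Hale), 76,050,000 (Arden), 53,050,000 (Zephyr), …
The 3 highest are Stratus, Talon, Hale.
Highest unsuccessful bid: $76,050,000 → clearing price.
Alder does not win → pays $0.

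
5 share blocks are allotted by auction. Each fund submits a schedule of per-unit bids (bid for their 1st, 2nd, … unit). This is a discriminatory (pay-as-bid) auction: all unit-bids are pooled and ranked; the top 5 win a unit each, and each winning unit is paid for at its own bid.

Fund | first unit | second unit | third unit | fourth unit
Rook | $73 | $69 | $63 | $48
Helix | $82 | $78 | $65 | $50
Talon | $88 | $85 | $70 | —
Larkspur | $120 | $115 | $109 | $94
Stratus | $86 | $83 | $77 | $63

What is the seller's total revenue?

All unit-bids, highest first — top 5: 120 (Larkspur-1), 115 (Larkspur-2), 109 (Larkspur-3), 94 (Larkspur-4), 88 (Talon-1)
Next rejected bid: $86 (not a price — pay-as-bid).
Each winning unit pays its own bid.
Revenue = 120 + 115 + 109 + 94 + 88 = $526.

Total revenue: $526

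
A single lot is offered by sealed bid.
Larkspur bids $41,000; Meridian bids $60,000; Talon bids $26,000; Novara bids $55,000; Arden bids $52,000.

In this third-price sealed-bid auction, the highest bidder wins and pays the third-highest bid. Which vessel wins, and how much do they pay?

Meridian pays $52,000

Rule: the highest bidder wins and pays the third-highest bid.
Bids ranked: 60,000 (Meridian) > 55,000 (Novara) > 52,000 (Arden) > 41,000 (Larkspur) > 26,000 (Talon)
Meridian is highest; pays the third-highest bid, $52,000.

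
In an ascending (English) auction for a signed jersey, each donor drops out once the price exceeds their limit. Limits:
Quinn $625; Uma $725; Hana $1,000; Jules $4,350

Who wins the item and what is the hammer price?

Jules wins at $1,000

Limits in order: 4,350 (Jules) > 1,000 (Hana) > 725 (Uma) > 625 (Quinn)
Bidding ends when Hana exits at $1,000; Jules takes it.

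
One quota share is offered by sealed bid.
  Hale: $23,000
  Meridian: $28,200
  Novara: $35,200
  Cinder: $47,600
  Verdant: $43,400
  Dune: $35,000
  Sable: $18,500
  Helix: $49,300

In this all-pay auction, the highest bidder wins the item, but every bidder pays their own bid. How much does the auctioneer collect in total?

Sorting bids: 49,300 (Helix) > 47,600 (Cinder) > 43,400 (Verdant) > 35,200 (Novara) > 35,000 (Dune) > 28,200 (Meridian) > …
Every bidder forfeits their bid regardless of winning.
Revenue = 23,000 + 28,200 + 35,200 + 47,600 + 43,400 + 35,000 + 18,500 + 49,300 = $280,200.

Total revenue: $280,200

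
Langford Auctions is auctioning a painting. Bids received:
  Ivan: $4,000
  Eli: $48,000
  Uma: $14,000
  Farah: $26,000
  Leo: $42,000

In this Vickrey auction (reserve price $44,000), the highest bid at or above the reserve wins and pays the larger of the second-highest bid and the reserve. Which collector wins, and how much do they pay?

Eli pays $44,000

Vickrey auction (reserve price $44,000): the highest bid at or above the reserve wins and pays the larger of the second-highest bid and the reserve.
Bids in order: 48,000 (Eli) > 42,000 (Leo) > 26,000 (Farah) > 14,000 (Uma) > 4,000 (Ivan)
Highest eligible bid: Eli at $48,000.
Second-highest bid $42,000 is below the reserve $44,000, so the reserve binds → payment $44,000.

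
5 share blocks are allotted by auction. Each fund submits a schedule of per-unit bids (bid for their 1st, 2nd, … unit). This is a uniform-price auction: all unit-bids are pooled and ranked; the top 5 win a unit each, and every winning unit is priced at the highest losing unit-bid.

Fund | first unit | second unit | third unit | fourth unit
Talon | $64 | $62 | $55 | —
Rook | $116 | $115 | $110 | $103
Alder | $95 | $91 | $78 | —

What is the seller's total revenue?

Total revenue: $455

All unit-bids, highest first — top 5: 116 (Rook-1), 115 (Rook-2), 110 (Rook-3), 103 (Rook-4), 95 (Alder-1)
The (k+1)-th unit-bid is $91.
Allocation: Alder 1, Rook 4. Every unit priced at $91.
Revenue = 5 × 91 = $455.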